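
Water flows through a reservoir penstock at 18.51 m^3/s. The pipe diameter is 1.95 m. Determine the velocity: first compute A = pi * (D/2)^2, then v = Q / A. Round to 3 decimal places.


Compute pipe cross-sectional area:
  A = pi * (D/2)^2 = pi * (1.95/2)^2 = 2.9865 m^2
Calculate velocity:
  v = Q / A = 18.51 / 2.9865
  v = 6.198 m/s

6.198


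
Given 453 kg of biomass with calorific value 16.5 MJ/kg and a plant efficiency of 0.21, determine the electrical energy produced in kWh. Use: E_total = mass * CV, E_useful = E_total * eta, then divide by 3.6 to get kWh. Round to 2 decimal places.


Total energy = mass * CV = 453 * 16.5 = 7474.5 MJ
Useful energy = total * eta = 7474.5 * 0.21 = 1569.65 MJ
Convert to kWh: 1569.65 / 3.6
Useful energy = 436.01 kWh

436.01


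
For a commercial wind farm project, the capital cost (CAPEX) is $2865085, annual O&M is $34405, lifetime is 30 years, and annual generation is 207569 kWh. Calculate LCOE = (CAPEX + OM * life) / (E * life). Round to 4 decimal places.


Total cost = CAPEX + OM * lifetime = 2865085 + 34405 * 30 = 2865085 + 1032150 = 3897235
Total generation = annual * lifetime = 207569 * 30 = 6227070 kWh
LCOE = 3897235 / 6227070
LCOE = 0.6259 $/kWh

0.6259


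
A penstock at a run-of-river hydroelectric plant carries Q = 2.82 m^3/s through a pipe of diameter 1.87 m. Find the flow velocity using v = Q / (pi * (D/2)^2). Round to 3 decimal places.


Compute pipe cross-sectional area:
  A = pi * (D/2)^2 = pi * (1.87/2)^2 = 2.7465 m^2
Calculate velocity:
  v = Q / A = 2.82 / 2.7465
  v = 1.027 m/s

1.027


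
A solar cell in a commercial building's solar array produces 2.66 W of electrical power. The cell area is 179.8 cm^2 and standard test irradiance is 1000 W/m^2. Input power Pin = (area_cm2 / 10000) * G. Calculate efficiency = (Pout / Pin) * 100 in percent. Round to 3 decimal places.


First compute the input power:
  Pin = area_cm2 / 10000 * G = 179.8 / 10000 * 1000 = 17.98 W
Then compute efficiency:
  Efficiency = (Pout / Pin) * 100 = (2.66 / 17.98) * 100
  Efficiency = 14.794%

14.794


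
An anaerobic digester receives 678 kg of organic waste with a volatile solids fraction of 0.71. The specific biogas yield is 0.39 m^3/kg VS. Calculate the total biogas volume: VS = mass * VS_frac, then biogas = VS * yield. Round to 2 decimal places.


Compute volatile solids:
  VS = mass * VS_fraction = 678 * 0.71 = 481.38 kg
Calculate biogas volume:
  Biogas = VS * specific_yield = 481.38 * 0.39
  Biogas = 187.74 m^3

187.74


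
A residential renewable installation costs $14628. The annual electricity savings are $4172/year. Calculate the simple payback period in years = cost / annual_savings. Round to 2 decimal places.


Simple payback period = initial cost / annual savings
Payback = 14628 / 4172
Payback = 3.51 years

3.51


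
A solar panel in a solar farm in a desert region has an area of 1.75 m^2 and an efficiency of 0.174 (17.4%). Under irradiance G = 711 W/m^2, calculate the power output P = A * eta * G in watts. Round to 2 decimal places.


Use the solar power formula P = A * eta * G.
Given: A = 1.75 m^2, eta = 0.174, G = 711 W/m^2
P = 1.75 * 0.174 * 711
P = 216.50 W

216.50


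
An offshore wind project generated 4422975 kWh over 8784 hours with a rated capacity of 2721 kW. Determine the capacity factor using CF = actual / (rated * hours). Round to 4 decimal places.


Capacity factor = actual output / maximum possible output
Maximum possible = rated * hours = 2721 * 8784 = 23901264 kWh
CF = 4422975 / 23901264
CF = 0.1851

0.1851


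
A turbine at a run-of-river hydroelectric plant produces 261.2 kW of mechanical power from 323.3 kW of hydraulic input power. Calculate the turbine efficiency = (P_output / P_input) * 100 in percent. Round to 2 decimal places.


Turbine efficiency = (output power / input power) * 100
eta = (261.2 / 323.3) * 100
eta = 80.79%

80.79


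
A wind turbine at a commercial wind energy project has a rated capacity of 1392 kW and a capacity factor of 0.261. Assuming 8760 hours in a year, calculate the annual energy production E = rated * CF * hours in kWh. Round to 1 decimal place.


Annual energy = rated_kW * capacity_factor * hours_per_year
Given: P_rated = 1392 kW, CF = 0.261, hours = 8760
E = 1392 * 0.261 * 8760
E = 3182613.1 kWh

3182613.1


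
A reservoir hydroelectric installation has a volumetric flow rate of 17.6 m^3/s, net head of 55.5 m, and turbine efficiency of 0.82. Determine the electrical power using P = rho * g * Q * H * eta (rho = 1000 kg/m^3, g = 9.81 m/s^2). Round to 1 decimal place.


Apply the hydropower formula P = rho * g * Q * H * eta
rho * g = 1000 * 9.81 = 9810.0
P = 9810.0 * 17.6 * 55.5 * 0.82
P = 7857574.6 W

7857574.6


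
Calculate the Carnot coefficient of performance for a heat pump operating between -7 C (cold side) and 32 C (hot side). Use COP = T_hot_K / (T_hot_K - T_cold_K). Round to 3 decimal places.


Convert to Kelvin:
  T_hot = 32 + 273.15 = 305.15 K
  T_cold = -7 + 273.15 = 266.15 K
Apply Carnot COP formula:
  COP = T_hot_K / (T_hot_K - T_cold_K) = 305.15 / 39.0
  COP = 7.824

7.824


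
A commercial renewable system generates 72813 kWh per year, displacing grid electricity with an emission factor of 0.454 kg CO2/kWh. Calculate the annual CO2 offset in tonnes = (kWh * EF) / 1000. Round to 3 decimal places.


CO2 offset in kg = generation * emission_factor
CO2 offset = 72813 * 0.454 = 33057.1 kg
Convert to tonnes:
  CO2 offset = 33057.1 / 1000 = 33.057 tonnes

33.057


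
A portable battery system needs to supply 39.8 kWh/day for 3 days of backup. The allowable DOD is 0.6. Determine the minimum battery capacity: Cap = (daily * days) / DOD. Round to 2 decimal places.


Total energy needed = daily * days = 39.8 * 3 = 119.4 kWh
Account for depth of discharge:
  Cap = total_energy / DOD = 119.4 / 0.6
  Cap = 199.00 kWh

199.00


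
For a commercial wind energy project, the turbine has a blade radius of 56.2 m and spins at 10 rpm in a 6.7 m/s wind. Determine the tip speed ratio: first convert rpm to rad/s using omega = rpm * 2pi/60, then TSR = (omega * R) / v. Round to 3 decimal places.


Convert rotational speed to rad/s:
  omega = 10 * 2 * pi / 60 = 1.0472 rad/s
Compute tip speed:
  v_tip = omega * R = 1.0472 * 56.2 = 58.853 m/s
Tip speed ratio:
  TSR = v_tip / v_wind = 58.853 / 6.7 = 8.784

8.784


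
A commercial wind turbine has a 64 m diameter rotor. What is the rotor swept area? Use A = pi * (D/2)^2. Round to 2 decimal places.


Compute the rotor radius:
  r = D / 2 = 64 / 2 = 32.0 m
Calculate swept area:
  A = pi * r^2 = pi * 32.0^2
  A = 3216.99 m^2

3216.99


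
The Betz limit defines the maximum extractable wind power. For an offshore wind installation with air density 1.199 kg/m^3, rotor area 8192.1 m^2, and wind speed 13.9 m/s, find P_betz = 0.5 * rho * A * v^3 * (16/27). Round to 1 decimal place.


The Betz coefficient Cp_max = 16/27 = 0.5926
v^3 = 13.9^3 = 2685.619
P_betz = 0.5 * rho * A * v^3 * Cp_max
P_betz = 0.5 * 1.199 * 8192.1 * 2685.619 * 0.5926
P_betz = 7816009.0 W

7816009.0


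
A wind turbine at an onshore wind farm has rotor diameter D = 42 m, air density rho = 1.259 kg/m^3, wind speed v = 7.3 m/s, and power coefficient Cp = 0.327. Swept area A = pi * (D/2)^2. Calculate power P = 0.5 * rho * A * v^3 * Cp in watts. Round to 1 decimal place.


Step 1 -- Compute swept area:
  A = pi * (D/2)^2 = pi * (42/2)^2 = 1385.44 m^2
Step 2 -- Apply wind power equation:
  P = 0.5 * rho * A * v^3 * Cp
  v^3 = 7.3^3 = 389.017
  P = 0.5 * 1.259 * 1385.44 * 389.017 * 0.327
  P = 110943.2 W

110943.2


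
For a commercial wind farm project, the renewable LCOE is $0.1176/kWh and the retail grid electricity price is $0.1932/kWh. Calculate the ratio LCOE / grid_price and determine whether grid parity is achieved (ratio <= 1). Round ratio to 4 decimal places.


Compare LCOE to grid price:
  LCOE = $0.1176/kWh, Grid price = $0.1932/kWh
  Ratio = LCOE / grid_price = 0.1176 / 0.1932 = 0.6087
  Grid parity achieved (ratio <= 1)? yes

0.6087


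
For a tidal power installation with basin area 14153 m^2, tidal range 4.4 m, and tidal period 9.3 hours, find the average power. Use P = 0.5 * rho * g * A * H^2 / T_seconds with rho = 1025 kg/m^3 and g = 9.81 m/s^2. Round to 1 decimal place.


Convert period to seconds: T = 9.3 * 3600 = 33480.0 s
H^2 = 4.4^2 = 19.36
P = 0.5 * rho * g * A * H^2 / T
P = 0.5 * 1025 * 9.81 * 14153 * 19.36 / 33480.0
P = 41146.3 W

41146.3


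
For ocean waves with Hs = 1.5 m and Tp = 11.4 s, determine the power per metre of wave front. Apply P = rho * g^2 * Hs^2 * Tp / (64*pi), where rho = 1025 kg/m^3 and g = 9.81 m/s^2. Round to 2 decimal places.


Apply wave power formula:
  g^2 = 9.81^2 = 96.2361
  Hs^2 = 1.5^2 = 2.25
  Numerator = rho * g^2 * Hs^2 * Tp = 1025 * 96.2361 * 2.25 * 11.4 = 2530167.36
  Denominator = 64 * pi = 201.0619
  P = 2530167.36 / 201.0619 = 12584.02 W/m

12584.02


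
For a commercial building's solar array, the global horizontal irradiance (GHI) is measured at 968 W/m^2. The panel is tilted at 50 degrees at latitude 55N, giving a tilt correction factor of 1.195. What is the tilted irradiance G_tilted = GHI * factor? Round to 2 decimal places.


Identify the given values:
  GHI = 968 W/m^2, tilt correction factor = 1.195
Apply the formula G_tilted = GHI * factor:
  G_tilted = 968 * 1.195
  G_tilted = 1156.76 W/m^2

1156.76


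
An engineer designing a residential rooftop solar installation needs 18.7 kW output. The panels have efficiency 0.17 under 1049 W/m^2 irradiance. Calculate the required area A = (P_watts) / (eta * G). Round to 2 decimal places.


Convert target power to watts: P = 18.7 * 1000 = 18700.0 W
Compute denominator: eta * G = 0.17 * 1049 = 178.33
Required area A = P / (eta * G) = 18700.0 / 178.33
A = 104.86 m^2

104.86


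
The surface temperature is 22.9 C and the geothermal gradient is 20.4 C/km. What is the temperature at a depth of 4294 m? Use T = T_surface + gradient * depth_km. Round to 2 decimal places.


Convert depth to km: 4294 / 1000 = 4.294 km
Temperature increase = gradient * depth_km = 20.4 * 4.294 = 87.6 C
Temperature at depth = T_surface + delta_T = 22.9 + 87.6
T = 110.50 C

110.50


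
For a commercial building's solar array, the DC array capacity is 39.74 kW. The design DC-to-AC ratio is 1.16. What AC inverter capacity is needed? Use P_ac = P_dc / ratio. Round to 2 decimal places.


The inverter AC capacity is determined by the DC/AC ratio.
Given: P_dc = 39.74 kW, DC/AC ratio = 1.16
P_ac = P_dc / ratio = 39.74 / 1.16
P_ac = 34.26 kW

34.26


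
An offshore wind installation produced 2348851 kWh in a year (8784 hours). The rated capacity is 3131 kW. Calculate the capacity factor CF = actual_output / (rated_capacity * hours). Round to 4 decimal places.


Capacity factor = actual output / maximum possible output
Maximum possible = rated * hours = 3131 * 8784 = 27502704 kWh
CF = 2348851 / 27502704
CF = 0.0854

0.0854


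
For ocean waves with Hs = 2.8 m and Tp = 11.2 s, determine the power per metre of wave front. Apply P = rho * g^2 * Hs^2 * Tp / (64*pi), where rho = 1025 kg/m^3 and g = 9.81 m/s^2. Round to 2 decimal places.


Apply wave power formula:
  g^2 = 9.81^2 = 96.2361
  Hs^2 = 2.8^2 = 7.84
  Numerator = rho * g^2 * Hs^2 * Tp = 1025 * 96.2361 * 7.84 * 11.2 = 8661556.96
  Denominator = 64 * pi = 201.0619
  P = 8661556.96 / 201.0619 = 43079.05 W/m

43079.05


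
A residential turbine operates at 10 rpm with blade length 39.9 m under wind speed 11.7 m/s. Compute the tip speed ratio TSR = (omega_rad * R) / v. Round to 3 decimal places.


Convert rotational speed to rad/s:
  omega = 10 * 2 * pi / 60 = 1.0472 rad/s
Compute tip speed:
  v_tip = omega * R = 1.0472 * 39.9 = 41.783 m/s
Tip speed ratio:
  TSR = v_tip / v_wind = 41.783 / 11.7 = 3.571

3.571


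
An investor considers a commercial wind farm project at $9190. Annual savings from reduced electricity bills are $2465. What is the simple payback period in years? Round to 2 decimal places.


Simple payback period = initial cost / annual savings
Payback = 9190 / 2465
Payback = 3.73 years

3.73


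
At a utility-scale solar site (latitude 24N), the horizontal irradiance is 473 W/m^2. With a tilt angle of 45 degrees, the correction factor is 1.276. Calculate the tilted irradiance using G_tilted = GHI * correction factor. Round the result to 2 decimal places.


Identify the given values:
  GHI = 473 W/m^2, tilt correction factor = 1.276
Apply the formula G_tilted = GHI * factor:
  G_tilted = 473 * 1.276
  G_tilted = 603.55 W/m^2

603.55


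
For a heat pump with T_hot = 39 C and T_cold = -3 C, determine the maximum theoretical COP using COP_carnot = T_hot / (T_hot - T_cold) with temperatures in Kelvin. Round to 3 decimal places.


Convert to Kelvin:
  T_hot = 39 + 273.15 = 312.15 K
  T_cold = -3 + 273.15 = 270.15 K
Apply Carnot COP formula:
  COP = T_hot_K / (T_hot_K - T_cold_K) = 312.15 / 42.0
  COP = 7.432

7.432


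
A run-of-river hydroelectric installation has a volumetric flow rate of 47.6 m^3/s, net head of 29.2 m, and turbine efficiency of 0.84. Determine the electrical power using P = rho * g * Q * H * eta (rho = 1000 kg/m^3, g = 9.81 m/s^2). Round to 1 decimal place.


Apply the hydropower formula P = rho * g * Q * H * eta
rho * g = 1000 * 9.81 = 9810.0
P = 9810.0 * 47.6 * 29.2 * 0.84
P = 11453496.8 W

11453496.8


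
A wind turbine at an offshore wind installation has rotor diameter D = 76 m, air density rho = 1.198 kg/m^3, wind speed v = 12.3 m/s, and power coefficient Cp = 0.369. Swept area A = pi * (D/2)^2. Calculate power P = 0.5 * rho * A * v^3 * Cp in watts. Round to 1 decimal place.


Step 1 -- Compute swept area:
  A = pi * (D/2)^2 = pi * (76/2)^2 = 4536.46 m^2
Step 2 -- Apply wind power equation:
  P = 0.5 * rho * A * v^3 * Cp
  v^3 = 12.3^3 = 1860.867
  P = 0.5 * 1.198 * 4536.46 * 1860.867 * 0.369
  P = 1865888.1 W

1865888.1


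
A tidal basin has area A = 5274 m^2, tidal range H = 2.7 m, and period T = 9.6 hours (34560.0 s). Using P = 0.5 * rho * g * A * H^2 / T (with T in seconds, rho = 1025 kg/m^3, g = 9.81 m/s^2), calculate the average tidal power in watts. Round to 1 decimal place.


Convert period to seconds: T = 9.6 * 3600 = 34560.0 s
H^2 = 2.7^2 = 7.29
P = 0.5 * rho * g * A * H^2 / T
P = 0.5 * 1025 * 9.81 * 5274 * 7.29 / 34560.0
P = 5593.2 W

5593.2


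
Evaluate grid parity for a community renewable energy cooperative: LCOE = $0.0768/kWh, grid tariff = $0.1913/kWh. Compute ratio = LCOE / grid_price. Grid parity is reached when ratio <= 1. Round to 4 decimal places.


Compare LCOE to grid price:
  LCOE = $0.0768/kWh, Grid price = $0.1913/kWh
  Ratio = LCOE / grid_price = 0.0768 / 0.1913 = 0.4015
  Grid parity achieved (ratio <= 1)? yes

0.4015


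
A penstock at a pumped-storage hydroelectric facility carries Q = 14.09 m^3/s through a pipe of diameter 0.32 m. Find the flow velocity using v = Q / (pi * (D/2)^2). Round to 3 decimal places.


Compute pipe cross-sectional area:
  A = pi * (D/2)^2 = pi * (0.32/2)^2 = 0.0804 m^2
Calculate velocity:
  v = Q / A = 14.09 / 0.0804
  v = 175.195 m/s

175.195


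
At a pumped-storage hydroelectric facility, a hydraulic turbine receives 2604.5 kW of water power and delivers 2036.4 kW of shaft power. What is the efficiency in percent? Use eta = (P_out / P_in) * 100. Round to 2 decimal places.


Turbine efficiency = (output power / input power) * 100
eta = (2036.4 / 2604.5) * 100
eta = 78.19%

78.19


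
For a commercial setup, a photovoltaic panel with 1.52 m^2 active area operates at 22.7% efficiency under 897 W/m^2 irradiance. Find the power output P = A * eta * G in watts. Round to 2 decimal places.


Use the solar power formula P = A * eta * G.
Given: A = 1.52 m^2, eta = 0.227, G = 897 W/m^2
P = 1.52 * 0.227 * 897
P = 309.50 W

309.50


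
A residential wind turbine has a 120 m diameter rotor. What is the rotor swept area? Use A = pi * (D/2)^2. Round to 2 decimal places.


Compute the rotor radius:
  r = D / 2 = 120 / 2 = 60.0 m
Calculate swept area:
  A = pi * r^2 = pi * 60.0^2
  A = 11309.73 m^2

11309.73


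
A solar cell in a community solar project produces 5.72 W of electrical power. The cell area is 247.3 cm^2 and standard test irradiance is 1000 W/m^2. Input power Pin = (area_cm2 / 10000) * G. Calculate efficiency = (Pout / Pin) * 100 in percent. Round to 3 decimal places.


First compute the input power:
  Pin = area_cm2 / 10000 * G = 247.3 / 10000 * 1000 = 24.73 W
Then compute efficiency:
  Efficiency = (Pout / Pin) * 100 = (5.72 / 24.73) * 100
  Efficiency = 23.130%

23.130


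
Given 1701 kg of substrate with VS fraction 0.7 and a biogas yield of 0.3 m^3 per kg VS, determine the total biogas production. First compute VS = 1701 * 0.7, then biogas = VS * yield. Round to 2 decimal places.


Compute volatile solids:
  VS = mass * VS_fraction = 1701 * 0.7 = 1190.7 kg
Calculate biogas volume:
  Biogas = VS * specific_yield = 1190.7 * 0.3
  Biogas = 357.21 m^3

357.21


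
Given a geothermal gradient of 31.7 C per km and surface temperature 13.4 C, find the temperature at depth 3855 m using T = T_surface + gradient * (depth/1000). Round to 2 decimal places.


Convert depth to km: 3855 / 1000 = 3.855 km
Temperature increase = gradient * depth_km = 31.7 * 3.855 = 122.2 C
Temperature at depth = T_surface + delta_T = 13.4 + 122.2
T = 135.60 C

135.60


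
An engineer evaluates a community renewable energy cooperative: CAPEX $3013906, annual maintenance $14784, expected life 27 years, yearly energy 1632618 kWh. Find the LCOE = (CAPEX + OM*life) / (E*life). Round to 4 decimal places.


Total cost = CAPEX + OM * lifetime = 3013906 + 14784 * 27 = 3013906 + 399168 = 3413074
Total generation = annual * lifetime = 1632618 * 27 = 44080686 kWh
LCOE = 3413074 / 44080686
LCOE = 0.0774 $/kWh

0.0774


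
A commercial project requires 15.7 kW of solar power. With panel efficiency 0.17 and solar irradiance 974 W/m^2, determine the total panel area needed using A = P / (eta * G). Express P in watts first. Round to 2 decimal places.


Convert target power to watts: P = 15.7 * 1000 = 15700.0 W
Compute denominator: eta * G = 0.17 * 974 = 165.58
Required area A = P / (eta * G) = 15700.0 / 165.58
A = 94.82 m^2

94.82


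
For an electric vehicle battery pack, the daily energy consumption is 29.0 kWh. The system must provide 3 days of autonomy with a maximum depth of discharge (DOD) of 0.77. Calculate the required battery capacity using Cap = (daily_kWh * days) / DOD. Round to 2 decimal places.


Total energy needed = daily * days = 29.0 * 3 = 87.0 kWh
Account for depth of discharge:
  Cap = total_energy / DOD = 87.0 / 0.77
  Cap = 112.99 kWh

112.99


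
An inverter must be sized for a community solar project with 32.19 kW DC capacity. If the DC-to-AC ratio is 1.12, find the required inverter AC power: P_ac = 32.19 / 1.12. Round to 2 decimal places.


The inverter AC capacity is determined by the DC/AC ratio.
Given: P_dc = 32.19 kW, DC/AC ratio = 1.12
P_ac = P_dc / ratio = 32.19 / 1.12
P_ac = 28.74 kW

28.74


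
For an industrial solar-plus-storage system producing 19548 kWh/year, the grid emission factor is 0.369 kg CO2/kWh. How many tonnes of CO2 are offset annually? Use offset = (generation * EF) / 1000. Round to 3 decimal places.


CO2 offset in kg = generation * emission_factor
CO2 offset = 19548 * 0.369 = 7213.21 kg
Convert to tonnes:
  CO2 offset = 7213.21 / 1000 = 7.213 tonnes

7.213


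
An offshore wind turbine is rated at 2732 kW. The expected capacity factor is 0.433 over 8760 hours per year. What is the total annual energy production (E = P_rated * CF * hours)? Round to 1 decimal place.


Annual energy = rated_kW * capacity_factor * hours_per_year
Given: P_rated = 2732 kW, CF = 0.433, hours = 8760
E = 2732 * 0.433 * 8760
E = 10362694.6 kWh

10362694.6


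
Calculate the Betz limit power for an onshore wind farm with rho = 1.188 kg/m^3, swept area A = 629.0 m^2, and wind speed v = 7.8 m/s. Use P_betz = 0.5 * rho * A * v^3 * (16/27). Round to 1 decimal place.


The Betz coefficient Cp_max = 16/27 = 0.5926
v^3 = 7.8^3 = 474.552
P_betz = 0.5 * rho * A * v^3 * Cp_max
P_betz = 0.5 * 1.188 * 629.0 * 474.552 * 0.5926
P_betz = 105069.6 W

105069.6


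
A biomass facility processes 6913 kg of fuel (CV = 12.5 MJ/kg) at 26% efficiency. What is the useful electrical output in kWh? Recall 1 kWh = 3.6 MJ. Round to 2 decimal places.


Total energy = mass * CV = 6913 * 12.5 = 86412.5 MJ
Useful energy = total * eta = 86412.5 * 0.26 = 22467.25 MJ
Convert to kWh: 22467.25 / 3.6
Useful energy = 6240.90 kWh

6240.90


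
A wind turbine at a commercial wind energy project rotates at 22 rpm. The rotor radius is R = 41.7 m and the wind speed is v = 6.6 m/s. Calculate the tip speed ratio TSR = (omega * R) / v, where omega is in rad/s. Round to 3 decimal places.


Convert rotational speed to rad/s:
  omega = 22 * 2 * pi / 60 = 2.3038 rad/s
Compute tip speed:
  v_tip = omega * R = 2.3038 * 41.7 = 96.07 m/s
Tip speed ratio:
  TSR = v_tip / v_wind = 96.07 / 6.6 = 14.556

14.556


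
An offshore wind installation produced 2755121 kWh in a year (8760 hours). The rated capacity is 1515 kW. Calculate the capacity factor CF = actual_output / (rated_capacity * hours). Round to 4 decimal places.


Capacity factor = actual output / maximum possible output
Maximum possible = rated * hours = 1515 * 8760 = 13271400 kWh
CF = 2755121 / 13271400
CF = 0.2076

0.2076


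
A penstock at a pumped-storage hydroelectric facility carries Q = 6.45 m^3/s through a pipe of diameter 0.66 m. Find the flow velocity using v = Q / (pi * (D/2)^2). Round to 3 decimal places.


Compute pipe cross-sectional area:
  A = pi * (D/2)^2 = pi * (0.66/2)^2 = 0.3421 m^2
Calculate velocity:
  v = Q / A = 6.45 / 0.3421
  v = 18.853 m/s

18.853


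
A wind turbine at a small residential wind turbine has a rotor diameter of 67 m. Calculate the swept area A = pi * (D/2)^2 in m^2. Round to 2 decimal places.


Compute the rotor radius:
  r = D / 2 = 67 / 2 = 33.5 m
Calculate swept area:
  A = pi * r^2 = pi * 33.5^2
  A = 3525.65 m^2

3525.65


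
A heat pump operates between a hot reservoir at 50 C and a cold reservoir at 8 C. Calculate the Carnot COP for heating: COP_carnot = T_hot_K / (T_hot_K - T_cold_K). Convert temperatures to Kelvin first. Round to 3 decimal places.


Convert to Kelvin:
  T_hot = 50 + 273.15 = 323.15 K
  T_cold = 8 + 273.15 = 281.15 K
Apply Carnot COP formula:
  COP = T_hot_K / (T_hot_K - T_cold_K) = 323.15 / 42.0
  COP = 7.694

7.694


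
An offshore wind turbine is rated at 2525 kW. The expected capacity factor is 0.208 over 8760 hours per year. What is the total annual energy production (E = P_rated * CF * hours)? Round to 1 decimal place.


Annual energy = rated_kW * capacity_factor * hours_per_year
Given: P_rated = 2525 kW, CF = 0.208, hours = 8760
E = 2525 * 0.208 * 8760
E = 4600752.0 kWh

4600752.0


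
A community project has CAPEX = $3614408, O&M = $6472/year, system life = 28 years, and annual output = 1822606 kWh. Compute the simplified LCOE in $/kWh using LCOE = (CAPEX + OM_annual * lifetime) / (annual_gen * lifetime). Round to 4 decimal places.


Total cost = CAPEX + OM * lifetime = 3614408 + 6472 * 28 = 3614408 + 181216 = 3795624
Total generation = annual * lifetime = 1822606 * 28 = 51032968 kWh
LCOE = 3795624 / 51032968
LCOE = 0.0744 $/kWh

0.0744


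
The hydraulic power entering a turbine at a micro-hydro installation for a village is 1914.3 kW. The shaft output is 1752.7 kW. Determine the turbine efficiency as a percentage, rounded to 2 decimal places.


Turbine efficiency = (output power / input power) * 100
eta = (1752.7 / 1914.3) * 100
eta = 91.56%

91.56


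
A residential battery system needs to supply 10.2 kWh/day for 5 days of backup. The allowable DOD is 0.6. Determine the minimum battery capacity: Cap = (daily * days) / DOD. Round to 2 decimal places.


Total energy needed = daily * days = 10.2 * 5 = 51.0 kWh
Account for depth of discharge:
  Cap = total_energy / DOD = 51.0 / 0.6
  Cap = 85.00 kWh

85.00


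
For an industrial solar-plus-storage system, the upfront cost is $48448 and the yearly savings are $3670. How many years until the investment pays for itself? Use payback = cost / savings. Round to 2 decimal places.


Simple payback period = initial cost / annual savings
Payback = 48448 / 3670
Payback = 13.20 years

13.20


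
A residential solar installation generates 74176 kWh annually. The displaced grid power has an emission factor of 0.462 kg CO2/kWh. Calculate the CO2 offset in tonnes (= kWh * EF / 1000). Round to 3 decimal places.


CO2 offset in kg = generation * emission_factor
CO2 offset = 74176 * 0.462 = 34269.31 kg
Convert to tonnes:
  CO2 offset = 34269.31 / 1000 = 34.269 tonnes

34.269


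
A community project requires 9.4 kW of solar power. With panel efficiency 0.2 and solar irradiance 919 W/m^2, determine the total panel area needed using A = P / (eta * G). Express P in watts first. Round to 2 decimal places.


Convert target power to watts: P = 9.4 * 1000 = 9400.0 W
Compute denominator: eta * G = 0.2 * 919 = 183.8
Required area A = P / (eta * G) = 9400.0 / 183.8
A = 51.14 m^2

51.14


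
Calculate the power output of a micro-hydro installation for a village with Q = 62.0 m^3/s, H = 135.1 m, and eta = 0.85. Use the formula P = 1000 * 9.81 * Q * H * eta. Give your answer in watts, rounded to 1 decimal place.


Apply the hydropower formula P = rho * g * Q * H * eta
rho * g = 1000 * 9.81 = 9810.0
P = 9810.0 * 62.0 * 135.1 * 0.85
P = 69844943.7 W

69844943.7


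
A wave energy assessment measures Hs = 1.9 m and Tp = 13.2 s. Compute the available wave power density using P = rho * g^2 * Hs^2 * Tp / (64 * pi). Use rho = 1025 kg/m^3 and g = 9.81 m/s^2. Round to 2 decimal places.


Apply wave power formula:
  g^2 = 9.81^2 = 96.2361
  Hs^2 = 1.9^2 = 3.61
  Numerator = rho * g^2 * Hs^2 * Tp = 1025 * 96.2361 * 3.61 * 13.2 = 4700488.7
  Denominator = 64 * pi = 201.0619
  P = 4700488.7 / 201.0619 = 23378.31 W/m

23378.31


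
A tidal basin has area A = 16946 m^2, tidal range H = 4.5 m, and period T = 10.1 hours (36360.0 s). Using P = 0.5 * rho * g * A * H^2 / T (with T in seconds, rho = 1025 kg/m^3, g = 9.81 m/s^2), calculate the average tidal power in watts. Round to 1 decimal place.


Convert period to seconds: T = 10.1 * 3600 = 36360.0 s
H^2 = 4.5^2 = 20.25
P = 0.5 * rho * g * A * H^2 / T
P = 0.5 * 1025 * 9.81 * 16946 * 20.25 / 36360.0
P = 47449.5 W

47449.5


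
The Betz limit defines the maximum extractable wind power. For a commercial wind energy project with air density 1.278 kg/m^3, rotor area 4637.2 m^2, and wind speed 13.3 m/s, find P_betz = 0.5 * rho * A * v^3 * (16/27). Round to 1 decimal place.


The Betz coefficient Cp_max = 16/27 = 0.5926
v^3 = 13.3^3 = 2352.637
P_betz = 0.5 * rho * A * v^3 * Cp_max
P_betz = 0.5 * 1.278 * 4637.2 * 2352.637 * 0.5926
P_betz = 4131120.2 W

4131120.2


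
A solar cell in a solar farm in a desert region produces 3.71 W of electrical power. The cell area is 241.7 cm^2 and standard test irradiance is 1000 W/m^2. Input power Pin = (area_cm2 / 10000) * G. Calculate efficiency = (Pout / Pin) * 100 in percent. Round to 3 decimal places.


First compute the input power:
  Pin = area_cm2 / 10000 * G = 241.7 / 10000 * 1000 = 24.17 W
Then compute efficiency:
  Efficiency = (Pout / Pin) * 100 = (3.71 / 24.17) * 100
  Efficiency = 15.350%

15.350


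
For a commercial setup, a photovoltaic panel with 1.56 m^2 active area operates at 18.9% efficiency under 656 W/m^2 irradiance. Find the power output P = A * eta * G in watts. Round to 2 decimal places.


Use the solar power formula P = A * eta * G.
Given: A = 1.56 m^2, eta = 0.189, G = 656 W/m^2
P = 1.56 * 0.189 * 656
P = 193.42 W

193.42


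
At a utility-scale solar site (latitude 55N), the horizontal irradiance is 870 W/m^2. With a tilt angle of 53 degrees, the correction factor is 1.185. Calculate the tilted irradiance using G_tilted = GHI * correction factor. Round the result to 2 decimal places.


Identify the given values:
  GHI = 870 W/m^2, tilt correction factor = 1.185
Apply the formula G_tilted = GHI * factor:
  G_tilted = 870 * 1.185
  G_tilted = 1030.95 W/m^2

1030.95


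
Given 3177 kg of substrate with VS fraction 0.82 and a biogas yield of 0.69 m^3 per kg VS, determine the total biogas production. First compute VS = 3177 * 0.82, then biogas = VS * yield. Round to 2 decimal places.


Compute volatile solids:
  VS = mass * VS_fraction = 3177 * 0.82 = 2605.14 kg
Calculate biogas volume:
  Biogas = VS * specific_yield = 2605.14 * 0.69
  Biogas = 1797.55 m^3

1797.55


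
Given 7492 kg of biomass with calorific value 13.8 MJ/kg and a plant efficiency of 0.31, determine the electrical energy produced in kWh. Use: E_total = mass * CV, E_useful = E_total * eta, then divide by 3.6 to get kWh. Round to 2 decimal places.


Total energy = mass * CV = 7492 * 13.8 = 103389.6 MJ
Useful energy = total * eta = 103389.6 * 0.31 = 32050.78 MJ
Convert to kWh: 32050.78 / 3.6
Useful energy = 8902.99 kWh

8902.99


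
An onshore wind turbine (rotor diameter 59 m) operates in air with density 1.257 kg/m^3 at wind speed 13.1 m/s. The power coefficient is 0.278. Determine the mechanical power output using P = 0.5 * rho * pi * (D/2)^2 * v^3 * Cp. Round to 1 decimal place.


Step 1 -- Compute swept area:
  A = pi * (D/2)^2 = pi * (59/2)^2 = 2733.97 m^2
Step 2 -- Apply wind power equation:
  P = 0.5 * rho * A * v^3 * Cp
  v^3 = 13.1^3 = 2248.091
  P = 0.5 * 1.257 * 2733.97 * 2248.091 * 0.278
  P = 1073885.2 W

1073885.2


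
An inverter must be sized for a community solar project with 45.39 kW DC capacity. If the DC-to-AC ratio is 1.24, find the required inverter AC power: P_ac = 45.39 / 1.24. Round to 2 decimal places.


The inverter AC capacity is determined by the DC/AC ratio.
Given: P_dc = 45.39 kW, DC/AC ratio = 1.24
P_ac = P_dc / ratio = 45.39 / 1.24
P_ac = 36.60 kW

36.60


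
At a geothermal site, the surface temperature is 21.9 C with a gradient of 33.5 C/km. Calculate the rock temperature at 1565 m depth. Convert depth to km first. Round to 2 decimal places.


Convert depth to km: 1565 / 1000 = 1.565 km
Temperature increase = gradient * depth_km = 33.5 * 1.565 = 52.43 C
Temperature at depth = T_surface + delta_T = 21.9 + 52.43
T = 74.33 C

74.33


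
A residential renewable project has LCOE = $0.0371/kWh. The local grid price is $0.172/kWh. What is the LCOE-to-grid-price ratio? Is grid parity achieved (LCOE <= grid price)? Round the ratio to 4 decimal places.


Compare LCOE to grid price:
  LCOE = $0.0371/kWh, Grid price = $0.172/kWh
  Ratio = LCOE / grid_price = 0.0371 / 0.172 = 0.2157
  Grid parity achieved (ratio <= 1)? yes

0.2157


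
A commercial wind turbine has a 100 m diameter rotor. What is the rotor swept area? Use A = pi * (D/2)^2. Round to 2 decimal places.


Compute the rotor radius:
  r = D / 2 = 100 / 2 = 50.0 m
Calculate swept area:
  A = pi * r^2 = pi * 50.0^2
  A = 7853.98 m^2

7853.98


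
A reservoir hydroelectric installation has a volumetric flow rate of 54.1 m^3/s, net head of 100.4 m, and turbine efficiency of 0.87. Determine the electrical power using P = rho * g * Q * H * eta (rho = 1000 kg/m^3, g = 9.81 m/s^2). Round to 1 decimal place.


Apply the hydropower formula P = rho * g * Q * H * eta
rho * g = 1000 * 9.81 = 9810.0
P = 9810.0 * 54.1 * 100.4 * 0.87
P = 46357417.9 W

46357417.9


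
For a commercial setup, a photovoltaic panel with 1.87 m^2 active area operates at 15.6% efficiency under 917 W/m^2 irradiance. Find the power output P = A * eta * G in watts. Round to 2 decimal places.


Use the solar power formula P = A * eta * G.
Given: A = 1.87 m^2, eta = 0.156, G = 917 W/m^2
P = 1.87 * 0.156 * 917
P = 267.51 W

267.51


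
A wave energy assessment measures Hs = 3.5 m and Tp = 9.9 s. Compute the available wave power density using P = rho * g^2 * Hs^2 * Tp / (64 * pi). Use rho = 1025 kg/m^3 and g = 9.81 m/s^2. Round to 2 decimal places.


Apply wave power formula:
  g^2 = 9.81^2 = 96.2361
  Hs^2 = 3.5^2 = 12.25
  Numerator = rho * g^2 * Hs^2 * Tp = 1025 * 96.2361 * 12.25 * 9.9 = 11962808.85
  Denominator = 64 * pi = 201.0619
  P = 11962808.85 / 201.0619 = 59498.13 W/m

59498.13


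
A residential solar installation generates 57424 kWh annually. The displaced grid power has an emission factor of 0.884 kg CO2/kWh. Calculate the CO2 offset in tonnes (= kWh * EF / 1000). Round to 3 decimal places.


CO2 offset in kg = generation * emission_factor
CO2 offset = 57424 * 0.884 = 50762.82 kg
Convert to tonnes:
  CO2 offset = 50762.82 / 1000 = 50.763 tonnes

50.763


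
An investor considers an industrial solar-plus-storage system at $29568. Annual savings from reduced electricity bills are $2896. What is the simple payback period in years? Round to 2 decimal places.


Simple payback period = initial cost / annual savings
Payback = 29568 / 2896
Payback = 10.21 years

10.21


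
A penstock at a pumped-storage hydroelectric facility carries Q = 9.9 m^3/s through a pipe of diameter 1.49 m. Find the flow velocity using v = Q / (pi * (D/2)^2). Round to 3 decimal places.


Compute pipe cross-sectional area:
  A = pi * (D/2)^2 = pi * (1.49/2)^2 = 1.7437 m^2
Calculate velocity:
  v = Q / A = 9.9 / 1.7437
  v = 5.678 m/s

5.678


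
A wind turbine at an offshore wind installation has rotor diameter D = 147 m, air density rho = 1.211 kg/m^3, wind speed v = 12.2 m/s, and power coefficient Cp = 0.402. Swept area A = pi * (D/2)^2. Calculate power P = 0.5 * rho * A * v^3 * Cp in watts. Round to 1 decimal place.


Step 1 -- Compute swept area:
  A = pi * (D/2)^2 = pi * (147/2)^2 = 16971.67 m^2
Step 2 -- Apply wind power equation:
  P = 0.5 * rho * A * v^3 * Cp
  v^3 = 12.2^3 = 1815.848
  P = 0.5 * 1.211 * 16971.67 * 1815.848 * 0.402
  P = 7501433.2 W

7501433.2


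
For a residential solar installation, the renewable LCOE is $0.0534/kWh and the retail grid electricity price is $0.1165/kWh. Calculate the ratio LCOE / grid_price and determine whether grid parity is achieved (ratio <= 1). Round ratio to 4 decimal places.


Compare LCOE to grid price:
  LCOE = $0.0534/kWh, Grid price = $0.1165/kWh
  Ratio = LCOE / grid_price = 0.0534 / 0.1165 = 0.4584
  Grid parity achieved (ratio <= 1)? yes

0.4584


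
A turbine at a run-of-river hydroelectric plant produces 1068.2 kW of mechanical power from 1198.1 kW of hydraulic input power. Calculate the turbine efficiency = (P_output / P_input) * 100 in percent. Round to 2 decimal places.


Turbine efficiency = (output power / input power) * 100
eta = (1068.2 / 1198.1) * 100
eta = 89.16%

89.16


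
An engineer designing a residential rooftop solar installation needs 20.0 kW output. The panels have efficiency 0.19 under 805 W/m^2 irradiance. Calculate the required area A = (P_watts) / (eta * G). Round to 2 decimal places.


Convert target power to watts: P = 20.0 * 1000 = 20000.0 W
Compute denominator: eta * G = 0.19 * 805 = 152.95
Required area A = P / (eta * G) = 20000.0 / 152.95
A = 130.76 m^2

130.76


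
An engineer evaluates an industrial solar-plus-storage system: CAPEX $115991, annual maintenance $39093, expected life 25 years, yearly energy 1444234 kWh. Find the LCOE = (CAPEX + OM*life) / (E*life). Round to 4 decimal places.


Total cost = CAPEX + OM * lifetime = 115991 + 39093 * 25 = 115991 + 977325 = 1093316
Total generation = annual * lifetime = 1444234 * 25 = 36105850 kWh
LCOE = 1093316 / 36105850
LCOE = 0.0303 $/kWh

0.0303


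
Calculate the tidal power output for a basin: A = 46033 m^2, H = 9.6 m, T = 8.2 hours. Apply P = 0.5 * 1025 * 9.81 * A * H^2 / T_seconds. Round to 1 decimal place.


Convert period to seconds: T = 8.2 * 3600 = 29520.0 s
H^2 = 9.6^2 = 92.16
P = 0.5 * rho * g * A * H^2 / T
P = 0.5 * 1025 * 9.81 * 46033 * 92.16 / 29520.0
P = 722534.0 W

722534.0


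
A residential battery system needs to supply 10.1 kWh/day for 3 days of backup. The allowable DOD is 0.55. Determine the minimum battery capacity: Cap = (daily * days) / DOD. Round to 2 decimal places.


Total energy needed = daily * days = 10.1 * 3 = 30.3 kWh
Account for depth of discharge:
  Cap = total_energy / DOD = 30.3 / 0.55
  Cap = 55.09 kWh

55.09


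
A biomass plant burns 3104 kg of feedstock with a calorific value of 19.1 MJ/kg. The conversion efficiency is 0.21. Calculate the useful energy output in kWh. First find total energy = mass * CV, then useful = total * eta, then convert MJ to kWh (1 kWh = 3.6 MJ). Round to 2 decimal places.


Total energy = mass * CV = 3104 * 19.1 = 59286.4 MJ
Useful energy = total * eta = 59286.4 * 0.21 = 12450.14 MJ
Convert to kWh: 12450.14 / 3.6
Useful energy = 3458.37 kWh

3458.37


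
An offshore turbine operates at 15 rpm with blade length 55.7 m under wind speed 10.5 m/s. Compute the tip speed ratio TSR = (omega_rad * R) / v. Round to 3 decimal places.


Convert rotational speed to rad/s:
  omega = 15 * 2 * pi / 60 = 1.5708 rad/s
Compute tip speed:
  v_tip = omega * R = 1.5708 * 55.7 = 87.493 m/s
Tip speed ratio:
  TSR = v_tip / v_wind = 87.493 / 10.5 = 8.333

8.333


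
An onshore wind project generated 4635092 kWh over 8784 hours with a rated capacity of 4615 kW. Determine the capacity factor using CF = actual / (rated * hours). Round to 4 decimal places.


Capacity factor = actual output / maximum possible output
Maximum possible = rated * hours = 4615 * 8784 = 40538160 kWh
CF = 4635092 / 40538160
CF = 0.1143

0.1143


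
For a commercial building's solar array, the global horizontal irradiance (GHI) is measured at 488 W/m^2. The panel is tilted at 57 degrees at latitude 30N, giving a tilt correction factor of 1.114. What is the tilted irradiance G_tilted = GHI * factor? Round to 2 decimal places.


Identify the given values:
  GHI = 488 W/m^2, tilt correction factor = 1.114
Apply the formula G_tilted = GHI * factor:
  G_tilted = 488 * 1.114
  G_tilted = 543.63 W/m^2

543.63


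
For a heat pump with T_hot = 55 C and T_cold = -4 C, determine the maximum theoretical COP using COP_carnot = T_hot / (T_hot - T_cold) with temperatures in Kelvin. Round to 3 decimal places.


Convert to Kelvin:
  T_hot = 55 + 273.15 = 328.15 K
  T_cold = -4 + 273.15 = 269.15 K
Apply Carnot COP formula:
  COP = T_hot_K / (T_hot_K - T_cold_K) = 328.15 / 59.0
  COP = 5.562

5.562


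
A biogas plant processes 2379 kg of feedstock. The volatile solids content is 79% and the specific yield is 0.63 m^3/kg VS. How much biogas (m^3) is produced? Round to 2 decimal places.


Compute volatile solids:
  VS = mass * VS_fraction = 2379 * 0.79 = 1879.41 kg
Calculate biogas volume:
  Biogas = VS * specific_yield = 1879.41 * 0.63
  Biogas = 1184.03 m^3

1184.03


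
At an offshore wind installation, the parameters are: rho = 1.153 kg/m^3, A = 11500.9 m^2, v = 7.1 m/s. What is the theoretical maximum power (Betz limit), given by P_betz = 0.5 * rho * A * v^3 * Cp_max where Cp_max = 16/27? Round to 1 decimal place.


The Betz coefficient Cp_max = 16/27 = 0.5926
v^3 = 7.1^3 = 357.911
P_betz = 0.5 * rho * A * v^3 * Cp_max
P_betz = 0.5 * 1.153 * 11500.9 * 357.911 * 0.5926
P_betz = 1406249.6 W

1406249.6


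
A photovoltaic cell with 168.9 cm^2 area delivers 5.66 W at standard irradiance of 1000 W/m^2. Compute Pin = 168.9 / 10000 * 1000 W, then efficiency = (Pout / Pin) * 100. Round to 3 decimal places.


First compute the input power:
  Pin = area_cm2 / 10000 * G = 168.9 / 10000 * 1000 = 16.89 W
Then compute efficiency:
  Efficiency = (Pout / Pin) * 100 = (5.66 / 16.89) * 100
  Efficiency = 33.511%

33.511


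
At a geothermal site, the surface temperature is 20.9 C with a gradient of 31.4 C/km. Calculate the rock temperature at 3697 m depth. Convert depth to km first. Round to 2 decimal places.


Convert depth to km: 3697 / 1000 = 3.697 km
Temperature increase = gradient * depth_km = 31.4 * 3.697 = 116.09 C
Temperature at depth = T_surface + delta_T = 20.9 + 116.09
T = 136.99 C

136.99
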